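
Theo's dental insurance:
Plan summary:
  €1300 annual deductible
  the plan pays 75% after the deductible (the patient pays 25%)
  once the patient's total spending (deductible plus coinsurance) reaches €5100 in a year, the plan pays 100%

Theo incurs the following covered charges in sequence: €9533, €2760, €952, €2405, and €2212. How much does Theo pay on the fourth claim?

#1 (€9533): €1300 finishes the deductible; €8233 goes to coinsurance; patient's 25% is €2058.25. Patient owes €3358.25 (running OOP €3358.25).
#2 (€2760): deductible met; 25% of €2760 = €690. Patient owes €690 (running OOP €4048.25).
#3 (€952): deductible already satisfied, so patient's share is 25% × €952 = €238. Cost to patient: €238. OOP to date €4286.25.
#4 (€2405): deductible met; 25% of €2405 = €601.25. Cost to patient: €601.25. OOP to date €4887.50.

€601.25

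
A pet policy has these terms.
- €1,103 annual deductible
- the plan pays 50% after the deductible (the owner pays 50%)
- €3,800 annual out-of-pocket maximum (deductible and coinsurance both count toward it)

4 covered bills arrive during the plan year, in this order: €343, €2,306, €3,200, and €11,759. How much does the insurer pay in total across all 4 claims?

€13,808

Bill 1, €343: all of it applies to the deductible. Owner pays €343; OOP now €343. Insurer: €343 − €343 = €0.
Bill 2, €2,306: deductible takes €760, €1,546 remains; 50% of €1,546 = €773. Cost to owner: €1,533. OOP to date €1,876. Plan pays €2,306 − €1,533 = €773.
Bill 3, €3,200: 50% coinsurance on €3,200 = €1,600. Cost to owner: €1,600. OOP to date €3,476. Plan pays €3,200 − €1,600 = €1,600.
Bill 4, €11,759: deductible met; 50% of €11,759 = €5,879.50. Adding that to €3,476 gives €9,355.50, past the €3,800 cap; owner pays only €3,800 − €3,476 = €324. Plan pays €11,759 − €324 = €11,435.
Insurer total = bills − owner's total = €17,608 − €3,800 = €13,808.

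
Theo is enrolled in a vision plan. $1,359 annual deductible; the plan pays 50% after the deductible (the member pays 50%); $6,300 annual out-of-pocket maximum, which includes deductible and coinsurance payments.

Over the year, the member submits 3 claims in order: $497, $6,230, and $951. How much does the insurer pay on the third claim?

#1 ($497): fully absorbed by the deductible. Cost to member: $497. OOP to date $497. Insurer: $497 − $497 = $0.
#2 ($6,230): $862 to deductible, leaving $5,368; member's 50% is $2,684. Member pays $3,546; OOP now $4,043. Insurer: $6,230 − $3,546 = $2,684.
#3 ($951): deductible met; 50% of $951 = $475.50. Cost to member: $475.50. OOP to date $4,518.50. Plan pays $951 − $475.50 = $475.50.

$475.50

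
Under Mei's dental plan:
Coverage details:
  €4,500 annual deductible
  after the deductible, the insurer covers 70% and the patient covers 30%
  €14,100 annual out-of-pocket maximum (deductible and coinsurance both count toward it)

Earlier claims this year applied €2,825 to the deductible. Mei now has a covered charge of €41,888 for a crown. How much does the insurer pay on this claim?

€30,613

Remaining deductible: €4,500 − €2,825 = €1,675.
The remaining €40,213 (= €41,888 − €1,675) moves to coinsurance.
Coinsurance: €40,213 × 30% = €12,063.90.
That puts the patient's cost at €1,675 + €12,063.90 = €13,738.90 before any cap.
Adding €13,738.90 to the €2,825 already spent would give €16,563.90, which exceeds the €14,100 cap; the patient pays just €14,100 − €2,825 = €11,275.
Insurer pays the balance: €41,888 − €11,275 = €30,613.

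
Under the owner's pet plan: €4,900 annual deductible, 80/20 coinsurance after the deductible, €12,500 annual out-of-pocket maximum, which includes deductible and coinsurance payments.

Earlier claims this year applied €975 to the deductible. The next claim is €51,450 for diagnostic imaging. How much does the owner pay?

€975 of the €4,900 deductible is already met, leaving €3,925.
The remaining €47,525 (= €51,450 − €3,925) moves to coinsurance.
20% of €47,525 = €9,505 falls to the owner.
So the owner owes €3,925 + €9,505 = €13,430 before any cap.
That would bring total out-of-pocket to €14,405, past the €12,500 cap. The owner is capped at €12,500 − €975 = €11,525 on this claim.

€11,525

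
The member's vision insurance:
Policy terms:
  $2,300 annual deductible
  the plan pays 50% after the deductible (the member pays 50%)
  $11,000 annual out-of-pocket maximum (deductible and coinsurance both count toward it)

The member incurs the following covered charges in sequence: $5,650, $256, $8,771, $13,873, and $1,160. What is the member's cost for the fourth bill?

$2,511.50

Claim 1 — $5,650: $2,300 finishes the deductible; $3,350 goes to coinsurance; member's 50% is $1,675. Member pays $3,975; OOP now $3,975.
Claim 2 — $256: 50% coinsurance on $256 = $128. Member owes $128 (running OOP $4,103).
Claim 3 — $8,771: deductible already satisfied, so member's share is 50% × $8,771 = $4,385.50. Member owes $4,385.50 (running OOP $8,488.50).
Claim 4 — $13,873: 50% coinsurance on $13,873 = $6,936.50. OOP would hit $15,425 > $11,000, so the cap limits the member to $11,000 − $8,488.50 = $2,511.50.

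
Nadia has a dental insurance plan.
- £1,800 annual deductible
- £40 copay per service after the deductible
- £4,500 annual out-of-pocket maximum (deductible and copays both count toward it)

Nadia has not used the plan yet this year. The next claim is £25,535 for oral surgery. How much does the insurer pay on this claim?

Nothing has been paid toward the £1,800 deductible, so the first £1,800 of this charge is applied there.
That leaves £25,535 − £1,800 = £23,735 for the copay.
Copay on this service: £40.
Patient responsibility before any cap: £1,800 + £40 = £1,840.
Total out-of-pocket so far would be £0 + £1,840 = £1,840, below the £4,500 cap — no reduction.
The insurer covers the remainder: £25,535 − £1,840 = £23,695.

£23,695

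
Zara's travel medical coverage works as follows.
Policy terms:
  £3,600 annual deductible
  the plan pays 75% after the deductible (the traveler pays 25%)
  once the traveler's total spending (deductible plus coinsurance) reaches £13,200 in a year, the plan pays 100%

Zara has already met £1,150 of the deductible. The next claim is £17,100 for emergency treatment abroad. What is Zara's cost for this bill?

£6,112.50

Remaining deductible: £3,600 − £1,150 = £2,450.
That leaves £17,100 − £2,450 = £14,650 for coinsurance.
Coinsurance: £14,650 × 25% = £3,662.50.
That puts the traveler's cost at £2,450 + £3,662.50 = £6,112.50 before any cap.
Total out-of-pocket so far would be £1,150 + £6,112.50 = £7,262.50, below the £13,200 cap — no reduction.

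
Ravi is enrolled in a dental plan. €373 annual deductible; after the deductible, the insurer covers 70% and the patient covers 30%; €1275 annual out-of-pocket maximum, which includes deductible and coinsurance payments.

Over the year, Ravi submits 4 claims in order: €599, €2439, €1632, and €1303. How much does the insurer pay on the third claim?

€1529.50

Claim 1 (€599): deductible takes €373, €226 remains; coinsurance €226 × 30% = €67.80. Patient owes €440.80 (running OOP €440.80). Plan pays €599 − €440.80 = €158.20.
Claim 2 (€2439): 30% coinsurance on €2439 = €731.70. Cost to patient: €731.70. OOP to date €1172.50. Insurer: €2439 − €731.70 = €1707.30.
Claim 3 (€1632): deductible met; 30% of €1632 = €489.60. That would push OOP to €1662.10, over the €1275 cap, so patient pays €1275 − €1172.50 = €102.50. Insurer: €1632 − €102.50 = €1529.50.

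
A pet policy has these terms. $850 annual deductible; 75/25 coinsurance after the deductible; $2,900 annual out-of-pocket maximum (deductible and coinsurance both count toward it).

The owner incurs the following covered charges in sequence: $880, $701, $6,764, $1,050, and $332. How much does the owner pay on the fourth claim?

Claim 1 ($880): deductible takes $850, $30 remains; owner's 25% is $7.50. Owner owes $857.50 (running OOP $857.50).
Claim 2 ($701): 25% coinsurance on $701 = $175.25. Owner owes $175.25 (running OOP $1,032.75).
Claim 3 ($6,764): 25% coinsurance on $6,764 = $1,691. Owner pays $1,691; OOP now $2,723.75.
Claim 4 ($1,050): deductible met; 25% of $1,050 = $262.50. Adding that to $2,723.75 gives $2,986.25, past the $2,900 cap; owner pays only $2,900 − $2,723.75 = $176.25.

$176.25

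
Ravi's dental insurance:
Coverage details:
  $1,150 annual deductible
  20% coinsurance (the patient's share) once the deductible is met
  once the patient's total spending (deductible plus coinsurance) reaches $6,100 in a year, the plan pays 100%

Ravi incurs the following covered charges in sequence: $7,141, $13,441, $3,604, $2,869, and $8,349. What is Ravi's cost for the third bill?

Claim 1 ($7,141): deductible takes $1,150, $5,991 remains; patient's 20% is $1,198.20. Patient pays $2,348.20; OOP now $2,348.20.
Claim 2 ($13,441): deductible met; 20% of $13,441 = $2,688.20. Cost to patient: $2,688.20. OOP to date $5,036.40.
Claim 3 ($3,604): deductible already satisfied, so patient's share is 20% × $3,604 = $720.80. Patient pays $720.80; OOP now $5,757.20.

$720.80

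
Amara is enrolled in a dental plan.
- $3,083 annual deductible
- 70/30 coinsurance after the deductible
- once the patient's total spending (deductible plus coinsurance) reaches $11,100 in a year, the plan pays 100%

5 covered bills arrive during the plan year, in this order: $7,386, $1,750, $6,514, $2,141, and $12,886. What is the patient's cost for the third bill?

Bill 1, $7,386: $3,083 to deductible, leaving $4,303; 30% of $4,303 = $1,290.90. Patient owes $4,373.90 (running OOP $4,373.90).
Bill 2, $1,750: deductible already satisfied, so patient's share is 30% × $1,750 = $525. Patient owes $525 (running OOP $4,898.90).
Bill 3, $6,514: 30% coinsurance on $6,514 = $1,954.20. Cost to patient: $1,954.20. OOP to date $6,853.10.

$1,954.20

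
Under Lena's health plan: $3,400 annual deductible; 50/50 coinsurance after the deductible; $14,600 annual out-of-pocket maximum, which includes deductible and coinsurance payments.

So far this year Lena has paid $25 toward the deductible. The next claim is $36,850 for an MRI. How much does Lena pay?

$14,575

$25 of the $3,400 deductible is already met, leaving $3,375.
That leaves $36,850 − $3,375 = $33,475 for coinsurance.
50% of $33,475 = $16,737.50 falls to the patient.
So the patient owes $3,375 + $16,737.50 = $20,112.50 before any cap.
Adding $20,112.50 to the $25 already spent would give $20,137.50, which exceeds the $14,600 cap; the patient pays just $14,600 − $25 = $14,575.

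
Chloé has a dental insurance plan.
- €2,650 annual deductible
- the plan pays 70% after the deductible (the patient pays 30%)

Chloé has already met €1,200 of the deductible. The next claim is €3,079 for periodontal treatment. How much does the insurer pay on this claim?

€1,140.30

€1,200 of the €2,650 deductible is already met, leaving €1,450.
That leaves €3,079 − €1,450 = €1,629 for coinsurance.
Coinsurance: €1,629 × 30% = €488.70.
So the patient owes €1,450 + €488.70 = €1,938.70.
The insurer covers the remainder: €3,079 − €1,938.70 = €1,140.30.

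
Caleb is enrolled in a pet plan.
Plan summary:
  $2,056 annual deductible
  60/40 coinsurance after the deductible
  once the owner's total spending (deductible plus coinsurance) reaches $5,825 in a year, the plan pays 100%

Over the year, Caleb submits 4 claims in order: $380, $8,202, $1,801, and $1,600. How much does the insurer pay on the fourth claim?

#1 ($380): fully absorbed by the deductible. Cost to owner: $380. OOP to date $380. Insurer: $380 − $380 = $0.
#2 ($8,202): deductible takes $1,676, $6,526 remains; 40% of $6,526 = $2,610.40. Owner pays $4,286.40; OOP now $4,666.40. Insurer: $8,202 − $4,286.40 = $3,915.60.
#3 ($1,801): deductible already satisfied, so owner's share is 40% × $1,801 = $720.40. Owner pays $720.40; OOP now $5,386.80. Insurer: $1,801 − $720.40 = $1,080.60.
#4 ($1,600): deductible met; 40% of $1,600 = $640. OOP would hit $6,026.80 > $5,825, so the cap limits the owner to $5,825 − $5,386.80 = $438.20. Insurer: $1,600 − $438.20 = $1,161.80.

$1,161.80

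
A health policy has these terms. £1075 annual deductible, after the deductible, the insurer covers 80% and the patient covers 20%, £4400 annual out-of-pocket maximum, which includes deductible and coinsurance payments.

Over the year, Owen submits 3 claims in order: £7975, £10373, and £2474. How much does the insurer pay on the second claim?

£8428

Bill 1, £7975: £1075 finishes the deductible; £6900 goes to coinsurance; 20% of £6900 = £1380. Patient pays £2455; OOP now £2455. Plan pays £7975 − £2455 = £5520.
Bill 2, £10373: deductible already satisfied, so patient's share is 20% × £10373 = £2074.60. That would push OOP to £4529.60, over the £4400 cap, so patient pays £4400 − £2455 = £1945. Insurer: £10373 − £1945 = £8428.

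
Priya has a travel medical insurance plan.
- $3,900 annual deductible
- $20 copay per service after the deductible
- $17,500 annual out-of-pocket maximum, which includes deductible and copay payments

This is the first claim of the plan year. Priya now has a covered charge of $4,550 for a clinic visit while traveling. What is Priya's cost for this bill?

Deductible not yet touched, so the first $3,900 of the bill goes to the deductible.
The remaining $650 (= $4,550 − $3,900) moves to the copay.
Copay on this service: $20.
So the traveler owes $3,900 + $20 = $3,920 before any cap.
Total out-of-pocket so far would be $0 + $3,920 = $3,920, below the $17,500 cap — no reduction.

$3,920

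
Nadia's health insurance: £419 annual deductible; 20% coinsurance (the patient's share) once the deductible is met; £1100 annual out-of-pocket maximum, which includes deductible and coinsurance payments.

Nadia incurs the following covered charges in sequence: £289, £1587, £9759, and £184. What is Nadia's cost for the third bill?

£389.60

Bill 1, £289: entire amount goes to the deductible. Cost to patient: £289. OOP to date £289.
Bill 2, £1587: £130 finishes the deductible; £1457 goes to coinsurance; coinsurance £1457 × 20% = £291.40. Patient owes £421.40 (running OOP £710.40).
Bill 3, £9759: deductible met; 20% of £9759 = £1951.80. OOP would hit £2662.20 > £1100, so the cap limits the patient to £1100 − £710.40 = £389.60.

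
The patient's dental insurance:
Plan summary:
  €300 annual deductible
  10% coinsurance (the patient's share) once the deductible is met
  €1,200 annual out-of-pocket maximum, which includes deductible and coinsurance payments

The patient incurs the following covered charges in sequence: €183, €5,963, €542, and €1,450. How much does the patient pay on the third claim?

Claim 1 — €183: entire amount goes to the deductible. Cost to patient: €183. OOP to date €183.
Claim 2 — €5,963: €117 finishes the deductible; €5,846 goes to coinsurance; patient's 10% is €584.60. Cost to patient: €701.60. OOP to date €884.60.
Claim 3 — €542: deductible met; 10% of €542 = €54.20. Patient owes €54.20 (running OOP €938.80).

€54.20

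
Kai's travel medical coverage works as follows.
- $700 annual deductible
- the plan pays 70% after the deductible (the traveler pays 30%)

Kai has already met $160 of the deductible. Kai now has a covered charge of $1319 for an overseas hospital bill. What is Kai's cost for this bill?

$773.70

$160 of the $700 deductible is already met, leaving $540.
After the $540 deductible portion, $1319 − $540 = $779 is subject to coinsurance.
30% of $779 = $233.70 falls to the traveler.
So the traveler owes $540 + $233.70 = $773.70.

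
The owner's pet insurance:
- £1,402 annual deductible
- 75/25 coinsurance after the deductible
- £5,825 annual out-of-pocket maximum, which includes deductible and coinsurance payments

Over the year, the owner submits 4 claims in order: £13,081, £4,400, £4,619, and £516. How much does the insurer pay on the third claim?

£4,215.75

Claim 1 — £13,081: £1,402 to deductible, leaving £11,679; 25% of £11,679 = £2,919.75. Owner pays £4,321.75; OOP now £4,321.75. Plan pays £13,081 − £4,321.75 = £8,759.25.
Claim 2 — £4,400: deductible already satisfied, so owner's share is 25% × £4,400 = £1,100. Owner owes £1,100 (running OOP £5,421.75). Insurer: £4,400 − £1,100 = £3,300.
Claim 3 — £4,619: 25% coinsurance on £4,619 = £1,154.75. That would push OOP to £6,576.50, over the £5,825 cap, so owner pays £5,825 − £5,421.75 = £403.25. Plan pays £4,619 − £403.25 = £4,215.75.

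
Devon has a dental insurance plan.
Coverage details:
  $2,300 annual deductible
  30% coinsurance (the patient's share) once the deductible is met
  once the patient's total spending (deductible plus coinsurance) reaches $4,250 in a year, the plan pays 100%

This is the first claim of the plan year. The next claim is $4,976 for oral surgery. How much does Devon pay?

Nothing has been paid toward the $2,300 deductible, so the first $2,300 of this charge is applied there.
After the $2,300 deductible portion, $4,976 − $2,300 = $2,676 is subject to coinsurance.
Patient's 30% share of $2,676 is $802.80.
That puts the patient's cost at $2,300 + $802.80 = $3,102.80 before any cap.
Year-to-date out-of-pocket becomes $0 + $3,102.80 = $3,102.80, still under the $4,250 maximum, so no cap applies.

$3,102.80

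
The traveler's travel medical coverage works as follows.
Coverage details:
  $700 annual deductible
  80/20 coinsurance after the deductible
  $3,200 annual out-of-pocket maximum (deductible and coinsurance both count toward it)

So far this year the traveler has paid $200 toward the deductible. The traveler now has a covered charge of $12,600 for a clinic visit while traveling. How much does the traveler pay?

Remaining deductible: $700 − $200 = $500.
After the $500 deductible portion, $12,600 − $500 = $12,100 is subject to coinsurance.
Traveler's 20% share of $12,100 is $2,420.
Traveler responsibility before any cap: $500 + $2,420 = $2,920.
Total out-of-pocket so far would be $200 + $2,920 = $3,120, below the $3,200 cap — no reduction.

$2,920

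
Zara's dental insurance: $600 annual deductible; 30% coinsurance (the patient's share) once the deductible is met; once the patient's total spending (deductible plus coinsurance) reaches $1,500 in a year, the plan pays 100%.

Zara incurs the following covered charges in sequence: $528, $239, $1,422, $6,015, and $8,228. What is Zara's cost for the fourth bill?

Bill 1, $528: entire amount goes to the deductible. Patient owes $528 (running OOP $528).
Bill 2, $239: $72 to deductible, leaving $167; 30% of $167 = $50.10. Cost to patient: $122.10. OOP to date $650.10.
Bill 3, $1,422: deductible met; 30% of $1,422 = $426.60. Cost to patient: $426.60. OOP to date $1,076.70.
Bill 4, $6,015: deductible already satisfied, so patient's share is 30% × $6,015 = $1,804.50. OOP would hit $2,881.20 > $1,500, so the cap limits the patient to $1,500 − $1,076.70 = $423.30.

$423.30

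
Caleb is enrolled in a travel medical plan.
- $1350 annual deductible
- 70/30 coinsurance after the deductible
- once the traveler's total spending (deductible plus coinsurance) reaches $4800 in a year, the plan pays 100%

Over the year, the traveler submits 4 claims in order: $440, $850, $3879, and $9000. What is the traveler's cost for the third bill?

Claim 1 — $440: entire amount goes to the deductible. Cost to traveler: $440. OOP to date $440.
Claim 2 — $850: fully absorbed by the deductible. Cost to traveler: $850. OOP to date $1290.
Claim 3 — $3879: deductible takes $60, $3819 remains; coinsurance $3819 × 30% = $1145.70. Traveler pays $1205.70; OOP now $2495.70.

$1205.70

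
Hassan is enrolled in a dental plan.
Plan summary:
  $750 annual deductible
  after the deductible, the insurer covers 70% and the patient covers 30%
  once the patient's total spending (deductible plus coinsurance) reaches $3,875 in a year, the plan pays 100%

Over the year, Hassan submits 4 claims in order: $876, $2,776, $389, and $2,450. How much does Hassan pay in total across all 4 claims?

Claim 1 — $876: $750 to deductible, leaving $126; coinsurance $126 × 30% = $37.80. Patient owes $787.80 (running OOP $787.80).
Claim 2 — $2,776: deductible already satisfied, so patient's share is 30% × $2,776 = $832.80. Patient pays $832.80; OOP now $1,620.60.
Claim 3 — $389: deductible met; 30% of $389 = $116.70. Cost to patient: $116.70. OOP to date $1,737.30.
Claim 4 — $2,450: deductible met; 30% of $2,450 = $735. Patient owes $735 (running OOP $2,472.30).
Summing the patient's payments: $787.80 + $832.80 + $116.70 + $735 = $2,472.30.

$2,472.30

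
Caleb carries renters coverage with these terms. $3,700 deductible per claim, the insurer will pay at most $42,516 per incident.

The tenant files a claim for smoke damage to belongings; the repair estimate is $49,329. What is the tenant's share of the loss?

$6,813

Subtract the deductible: $49,329 − $3,700 = $45,629.
$45,629 exceeds the $42,516 limit, so the insurer pays the limit: $42,516.
The tenant bears the rest of the original loss: $49,329 − $42,516 = $6,813.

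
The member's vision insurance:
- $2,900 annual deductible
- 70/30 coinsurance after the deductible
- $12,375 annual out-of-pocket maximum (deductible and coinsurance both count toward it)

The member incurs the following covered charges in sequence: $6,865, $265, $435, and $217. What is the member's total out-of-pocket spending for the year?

$4,364.60

#1 ($6,865): $2,900 finishes the deductible; $3,965 goes to coinsurance; coinsurance $3,965 × 30% = $1,189.50. Member pays $4,089.50; OOP now $4,089.50.
#2 ($265): 30% coinsurance on $265 = $79.50. Member pays $79.50; OOP now $4,169.
#3 ($435): deductible already satisfied, so member's share is 30% × $435 = $130.50. Cost to member: $130.50. OOP to date $4,299.50.
#4 ($217): deductible met; 30% of $217 = $65.10. Member pays $65.10; OOP now $4,364.60.
Total paid by the member: $4,089.50 + $79.50 + $130.50 + $65.10 = $4,364.60.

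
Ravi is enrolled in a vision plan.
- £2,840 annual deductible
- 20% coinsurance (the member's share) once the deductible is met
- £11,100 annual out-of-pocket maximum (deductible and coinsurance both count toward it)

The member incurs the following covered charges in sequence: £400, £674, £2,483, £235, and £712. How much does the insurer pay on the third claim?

£573.60

Claim 1 (£400): entire amount goes to the deductible. Cost to member: £400. OOP to date £400. Plan pays £400 − £400 = £0.
Claim 2 (£674): fully absorbed by the deductible. Cost to member: £674. OOP to date £1,074. Plan pays £674 − £674 = £0.
Claim 3 (£2,483): deductible takes £1,766, £717 remains; 20% of £717 = £143.40. Member pays £1,909.40; OOP now £2,983.40. Insurer: £2,483 − £1,909.40 = £573.60.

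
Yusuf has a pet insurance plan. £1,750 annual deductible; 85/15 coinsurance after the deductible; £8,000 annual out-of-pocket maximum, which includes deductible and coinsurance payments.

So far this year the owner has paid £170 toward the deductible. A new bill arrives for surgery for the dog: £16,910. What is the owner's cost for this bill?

£3,879.50

Deductible still to meet: £1,750 − £170 = £1,580.
After the £1,580 deductible portion, £16,910 − £1,580 = £15,330 is subject to coinsurance.
Coinsurance: £15,330 × 15% = £2,299.50.
Owner responsibility before any cap: £1,580 + £2,299.50 = £3,879.50.
Cumulative spending £170 + £3,879.50 = £4,049.50 stays under the £8,000 maximum.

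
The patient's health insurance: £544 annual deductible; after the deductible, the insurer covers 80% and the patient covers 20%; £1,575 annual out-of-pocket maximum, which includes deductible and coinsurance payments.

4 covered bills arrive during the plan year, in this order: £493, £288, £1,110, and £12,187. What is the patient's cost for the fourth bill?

£761.60

Bill 1, £493: entire amount goes to the deductible. Patient owes £493 (running OOP £493).
Bill 2, £288: £51 finishes the deductible; £237 goes to coinsurance; coinsurance £237 × 20% = £47.40. Patient pays £98.40; OOP now £591.40.
Bill 3, £1,110: 20% coinsurance on £1,110 = £222. Cost to patient: £222. OOP to date £813.40.
Bill 4, £12,187: 20% coinsurance on £12,187 = £2,437.40. OOP would hit £3,250.80 > £1,575, so the cap limits the patient to £1,575 − £813.40 = £761.60.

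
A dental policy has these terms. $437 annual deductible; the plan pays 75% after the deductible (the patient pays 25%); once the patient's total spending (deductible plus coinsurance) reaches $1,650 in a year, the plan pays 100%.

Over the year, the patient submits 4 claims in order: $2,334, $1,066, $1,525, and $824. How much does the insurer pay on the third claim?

#1 ($2,334): deductible takes $437, $1,897 remains; 25% of $1,897 = $474.25. Cost to patient: $911.25. OOP to date $911.25. Insurer: $2,334 − $911.25 = $1,422.75.
#2 ($1,066): deductible already satisfied, so patient's share is 25% × $1,066 = $266.50. Patient pays $266.50; OOP now $1,177.75. Plan pays $1,066 − $266.50 = $799.50.
#3 ($1,525): 25% coinsurance on $1,525 = $381.25. Cost to patient: $381.25. OOP to date $1,559. Insurer: $1,525 − $381.25 = $1,143.75.

$1,143.75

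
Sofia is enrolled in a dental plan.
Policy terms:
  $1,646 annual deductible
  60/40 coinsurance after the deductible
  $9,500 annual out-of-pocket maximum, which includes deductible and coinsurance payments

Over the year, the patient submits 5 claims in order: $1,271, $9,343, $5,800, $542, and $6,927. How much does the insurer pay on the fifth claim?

Claim 1 — $1,271: fully absorbed by the deductible. Cost to patient: $1,271. OOP to date $1,271. Insurer: $1,271 − $1,271 = $0.
Claim 2 — $9,343: $375 to deductible, leaving $8,968; coinsurance $8,968 × 40% = $3,587.20. Cost to patient: $3,962.20. OOP to date $5,233.20. Plan pays $9,343 − $3,962.20 = $5,380.80.
Claim 3 — $5,800: deductible already satisfied, so patient's share is 40% × $5,800 = $2,320. Patient pays $2,320; OOP now $7,553.20. Insurer: $5,800 − $2,320 = $3,480.
Claim 4 — $542: deductible already satisfied, so patient's share is 40% × $542 = $216.80. Patient pays $216.80; OOP now $7,770. Insurer: $542 − $216.80 = $325.20.
Claim 5 — $6,927: deductible already satisfied, so patient's share is 40% × $6,927 = $2,770.80. Adding that to $7,770 gives $10,540.80, past the $9,500 cap; patient pays only $9,500 − $7,770 = $1,730. Plan pays $6,927 − $1,730 = $5,197.

$5,197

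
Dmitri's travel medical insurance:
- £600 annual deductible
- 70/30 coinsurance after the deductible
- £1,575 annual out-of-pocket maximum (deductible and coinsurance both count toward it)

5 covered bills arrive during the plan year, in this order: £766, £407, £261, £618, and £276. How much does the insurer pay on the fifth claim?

£193.20

Claim 1 — £766: £600 to deductible, leaving £166; traveler's 30% is £49.80. Cost to traveler: £649.80. OOP to date £649.80. Plan pays £766 − £649.80 = £116.20.
Claim 2 — £407: deductible already satisfied, so traveler's share is 30% × £407 = £122.10. Traveler pays £122.10; OOP now £771.90. Plan pays £407 − £122.10 = £284.90.
Claim 3 — £261: deductible met; 30% of £261 = £78.30. Traveler pays £78.30; OOP now £850.20. Plan pays £261 − £78.30 = £182.70.
Claim 4 — £618: deductible already satisfied, so traveler's share is 30% × £618 = £185.40. Traveler owes £185.40 (running OOP £1,035.60). Insurer: £618 − £185.40 = £432.60.
Claim 5 — £276: 30% coinsurance on £276 = £82.80. Traveler pays £82.80; OOP now £1,118.40. Plan pays £276 − £82.80 = £193.20.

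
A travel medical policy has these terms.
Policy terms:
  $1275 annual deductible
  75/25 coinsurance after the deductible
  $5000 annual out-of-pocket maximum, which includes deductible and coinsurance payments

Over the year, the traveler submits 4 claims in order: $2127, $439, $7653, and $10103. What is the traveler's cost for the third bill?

Claim 1 ($2127): $1275 to deductible, leaving $852; traveler's 25% is $213. Traveler owes $1488 (running OOP $1488).
Claim 2 ($439): 25% coinsurance on $439 = $109.75. Traveler pays $109.75; OOP now $1597.75.
Claim 3 ($7653): deductible already satisfied, so traveler's share is 25% × $7653 = $1913.25. Traveler pays $1913.25; OOP now $3511.

$1913.25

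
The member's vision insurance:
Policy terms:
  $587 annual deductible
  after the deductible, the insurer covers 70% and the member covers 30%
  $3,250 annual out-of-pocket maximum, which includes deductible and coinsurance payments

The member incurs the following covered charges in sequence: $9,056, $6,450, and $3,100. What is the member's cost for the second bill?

$122.30

#1 ($9,056): deductible takes $587, $8,469 remains; coinsurance $8,469 × 30% = $2,540.70. Member owes $3,127.70 (running OOP $3,127.70).
#2 ($6,450): 30% coinsurance on $6,450 = $1,935. Adding that to $3,127.70 gives $5,062.70, past the $3,250 cap; member pays only $3,250 − $3,127.70 = $122.30.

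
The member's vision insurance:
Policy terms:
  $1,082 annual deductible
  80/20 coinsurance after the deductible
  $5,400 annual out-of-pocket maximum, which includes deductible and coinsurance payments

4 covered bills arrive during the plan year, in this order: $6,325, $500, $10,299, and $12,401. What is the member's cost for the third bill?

Claim 1 ($6,325): $1,082 finishes the deductible; $5,243 goes to coinsurance; member's 20% is $1,048.60. Member owes $2,130.60 (running OOP $2,130.60).
Claim 2 ($500): deductible already satisfied, so member's share is 20% × $500 = $100. Member pays $100; OOP now $2,230.60.
Claim 3 ($10,299): deductible met; 20% of $10,299 = $2,059.80. Member owes $2,059.80 (running OOP $4,290.40).

$2,059.80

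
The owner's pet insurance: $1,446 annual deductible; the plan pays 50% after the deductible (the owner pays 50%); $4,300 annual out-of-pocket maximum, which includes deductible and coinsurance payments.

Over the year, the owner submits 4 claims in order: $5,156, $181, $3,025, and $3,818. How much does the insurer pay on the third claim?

#1 ($5,156): deductible takes $1,446, $3,710 remains; owner's 50% is $1,855. Cost to owner: $3,301. OOP to date $3,301. Insurer: $5,156 − $3,301 = $1,855.
#2 ($181): deductible met; 50% of $181 = $90.50. Owner pays $90.50; OOP now $3,391.50. Plan pays $181 − $90.50 = $90.50.
#3 ($3,025): deductible already satisfied, so owner's share is 50% × $3,025 = $1,512.50. OOP would hit $4,904 > $4,300, so the cap limits the owner to $4,300 − $3,391.50 = $908.50. Plan pays $3,025 − $908.50 = $2,116.50.

$2,116.50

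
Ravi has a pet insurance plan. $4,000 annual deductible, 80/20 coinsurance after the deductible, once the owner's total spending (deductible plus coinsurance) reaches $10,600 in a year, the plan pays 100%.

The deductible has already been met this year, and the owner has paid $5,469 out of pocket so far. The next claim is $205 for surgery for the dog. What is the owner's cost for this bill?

$41

The deductible is already satisfied, so the full bill goes to coinsurance.
Owner's 20% share of $205 is $41.
Year-to-date out-of-pocket becomes $5,469 + $41 = $5,510, still under the $10,600 maximum, so no cap applies.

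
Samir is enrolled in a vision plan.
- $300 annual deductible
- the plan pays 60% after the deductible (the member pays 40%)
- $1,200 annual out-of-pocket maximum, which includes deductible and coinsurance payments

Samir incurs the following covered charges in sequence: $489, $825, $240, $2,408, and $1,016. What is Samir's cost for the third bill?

#1 ($489): deductible takes $300, $189 remains; coinsurance $189 × 40% = $75.60. Member owes $375.60 (running OOP $375.60).
#2 ($825): deductible met; 40% of $825 = $330. Cost to member: $330. OOP to date $705.60.
#3 ($240): deductible already satisfied, so member's share is 40% × $240 = $96. Member pays $96; OOP now $801.60.

$96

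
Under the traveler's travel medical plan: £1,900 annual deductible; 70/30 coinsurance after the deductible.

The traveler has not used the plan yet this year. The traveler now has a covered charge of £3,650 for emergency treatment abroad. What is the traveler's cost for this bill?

£2,425

Nothing has been paid toward the £1,900 deductible, so the first £1,900 of this charge is applied there.
The remaining £1,750 (= £3,650 − £1,900) moves to coinsurance.
Traveler's 30% share of £1,750 is £525.
That puts the traveler's cost at £1,900 + £525 = £2,425.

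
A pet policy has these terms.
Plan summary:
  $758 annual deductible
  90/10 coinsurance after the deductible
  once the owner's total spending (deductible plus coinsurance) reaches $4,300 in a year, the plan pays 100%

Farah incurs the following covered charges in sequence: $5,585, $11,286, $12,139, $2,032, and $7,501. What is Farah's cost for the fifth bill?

Claim 1 ($5,585): $758 finishes the deductible; $4,827 goes to coinsurance; coinsurance $4,827 × 10% = $482.70. Owner owes $1,240.70 (running OOP $1,240.70).
Claim 2 ($11,286): 10% coinsurance on $11,286 = $1,128.60. Owner owes $1,128.60 (running OOP $2,369.30).
Claim 3 ($12,139): deductible already satisfied, so owner's share is 10% × $12,139 = $1,213.90. Cost to owner: $1,213.90. OOP to date $3,583.20.
Claim 4 ($2,032): deductible already satisfied, so owner's share is 10% × $2,032 = $203.20. Cost to owner: $203.20. OOP to date $3,786.40.
Claim 5 ($7,501): deductible already satisfied, so owner's share is 10% × $7,501 = $750.10. Adding that to $3,786.40 gives $4,536.50, past the $4,300 cap; owner pays only $4,300 − $3,786.40 = $513.60.

$513.60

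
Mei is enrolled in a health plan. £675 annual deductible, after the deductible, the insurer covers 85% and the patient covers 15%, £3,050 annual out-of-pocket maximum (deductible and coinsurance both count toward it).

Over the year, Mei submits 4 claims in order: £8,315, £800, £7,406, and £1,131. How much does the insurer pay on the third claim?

Claim 1 — £8,315: £675 finishes the deductible; £7,640 goes to coinsurance; patient's 15% is £1,146. Cost to patient: £1,821. OOP to date £1,821. Insurer: £8,315 − £1,821 = £6,494.
Claim 2 — £800: deductible already satisfied, so patient's share is 15% × £800 = £120. Cost to patient: £120. OOP to date £1,941. Insurer: £800 − £120 = £680.
Claim 3 — £7,406: deductible already satisfied, so patient's share is 15% × £7,406 = £1,110.90. That would push OOP to £3,051.90, over the £3,050 cap, so patient pays £3,050 − £1,941 = £1,109. Insurer: £7,406 − £1,109 = £6,297.

£6,297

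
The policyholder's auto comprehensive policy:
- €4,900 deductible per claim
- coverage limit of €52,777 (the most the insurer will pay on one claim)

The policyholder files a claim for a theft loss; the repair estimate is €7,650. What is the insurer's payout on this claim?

Subtract the deductible: €7,650 − €4,900 = €2,750.
€2,750 is within the €52,777 limit, so the insurer pays €2,750.

€2,750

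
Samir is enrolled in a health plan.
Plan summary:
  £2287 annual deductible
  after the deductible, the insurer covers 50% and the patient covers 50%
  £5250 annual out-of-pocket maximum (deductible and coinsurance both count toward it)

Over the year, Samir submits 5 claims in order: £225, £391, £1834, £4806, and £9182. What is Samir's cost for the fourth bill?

Bill 1, £225: entire amount goes to the deductible. Cost to patient: £225. OOP to date £225.
Bill 2, £391: entire amount goes to the deductible. Cost to patient: £391. OOP to date £616.
Bill 3, £1834: £1671 to deductible, leaving £163; coinsurance £163 × 50% = £81.50. Patient pays £1752.50; OOP now £2368.50.
Bill 4, £4806: 50% coinsurance on £4806 = £2403. Patient pays £2403; OOP now £4771.50.

£2403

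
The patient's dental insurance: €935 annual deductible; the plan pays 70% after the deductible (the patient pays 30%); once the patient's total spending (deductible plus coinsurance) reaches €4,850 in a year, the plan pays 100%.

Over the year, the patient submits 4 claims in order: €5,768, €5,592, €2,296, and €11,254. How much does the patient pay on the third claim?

Claim 1 (€5,768): €935 finishes the deductible; €4,833 goes to coinsurance; coinsurance €4,833 × 30% = €1,449.90. Patient owes €2,384.90 (running OOP €2,384.90).
Claim 2 (€5,592): 30% coinsurance on €5,592 = €1,677.60. Patient owes €1,677.60 (running OOP €4,062.50).
Claim 3 (€2,296): deductible met; 30% of €2,296 = €688.80. Cost to patient: €688.80. OOP to date €4,751.30.

€688.80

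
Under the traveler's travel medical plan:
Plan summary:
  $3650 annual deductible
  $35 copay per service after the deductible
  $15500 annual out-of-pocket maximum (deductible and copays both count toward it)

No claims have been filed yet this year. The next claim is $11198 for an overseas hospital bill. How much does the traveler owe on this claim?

Nothing has been paid toward the $3650 deductible, so the first $3650 of this charge is applied there.
That leaves $11198 − $3650 = $7548 for the copay.
Copay on this service: $35.
So the traveler owes $3650 + $35 = $3685 before any cap.
Total out-of-pocket so far would be $0 + $3685 = $3685, below the $15500 cap — no reduction.

$3685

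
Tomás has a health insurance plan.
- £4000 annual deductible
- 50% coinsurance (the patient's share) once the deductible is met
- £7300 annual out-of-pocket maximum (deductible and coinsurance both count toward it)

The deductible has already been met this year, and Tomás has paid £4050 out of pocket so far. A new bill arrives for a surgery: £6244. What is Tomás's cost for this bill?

£3122

With the deductible met, the entire £6244 is subject to coinsurance.
Coinsurance: £6244 × 50% = £3122.
Cumulative spending £4050 + £3122 = £7172 stays under the £7300 maximum.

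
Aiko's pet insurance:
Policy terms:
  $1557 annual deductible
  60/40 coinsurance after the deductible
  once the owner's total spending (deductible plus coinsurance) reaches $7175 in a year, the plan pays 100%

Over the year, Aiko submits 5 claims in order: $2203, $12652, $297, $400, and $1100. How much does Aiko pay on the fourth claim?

$160

#1 ($2203): deductible takes $1557, $646 remains; coinsurance $646 × 40% = $258.40. Owner pays $1815.40; OOP now $1815.40.
#2 ($12652): 40% coinsurance on $12652 = $5060.80. Cost to owner: $5060.80. OOP to date $6876.20.
#3 ($297): deductible already satisfied, so owner's share is 40% × $297 = $118.80. Owner pays $118.80; OOP now $6995.
#4 ($400): 40% coinsurance on $400 = $160. Owner pays $160; OOP now $7155.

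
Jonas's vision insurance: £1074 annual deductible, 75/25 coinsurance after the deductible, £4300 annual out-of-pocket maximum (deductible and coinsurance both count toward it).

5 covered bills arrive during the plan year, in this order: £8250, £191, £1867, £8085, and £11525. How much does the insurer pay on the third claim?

£1400.25

Claim 1 — £8250: £1074 to deductible, leaving £7176; coinsurance £7176 × 25% = £1794. Member owes £2868 (running OOP £2868). Insurer: £8250 − £2868 = £5382.
Claim 2 — £191: 25% coinsurance on £191 = £47.75. Cost to member: £47.75. OOP to date £2915.75. Plan pays £191 − £47.75 = £143.25.
Claim 3 — £1867: deductible met; 25% of £1867 = £466.75. Member owes £466.75 (running OOP £3382.50). Plan pays £1867 − £466.75 = £1400.25.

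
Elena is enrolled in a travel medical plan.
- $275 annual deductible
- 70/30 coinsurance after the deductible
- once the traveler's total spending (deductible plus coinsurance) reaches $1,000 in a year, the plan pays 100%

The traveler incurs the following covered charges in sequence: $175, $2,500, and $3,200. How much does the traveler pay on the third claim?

$5

Bill 1, $175: all of it applies to the deductible. Traveler owes $175 (running OOP $175).
Bill 2, $2,500: $100 to deductible, leaving $2,400; traveler's 30% is $720. Traveler owes $820 (running OOP $995).
Bill 3, $3,200: deductible met; 30% of $3,200 = $960. That would push OOP to $1,955, over the $1,000 cap, so traveler pays $1,000 − $995 = $5.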